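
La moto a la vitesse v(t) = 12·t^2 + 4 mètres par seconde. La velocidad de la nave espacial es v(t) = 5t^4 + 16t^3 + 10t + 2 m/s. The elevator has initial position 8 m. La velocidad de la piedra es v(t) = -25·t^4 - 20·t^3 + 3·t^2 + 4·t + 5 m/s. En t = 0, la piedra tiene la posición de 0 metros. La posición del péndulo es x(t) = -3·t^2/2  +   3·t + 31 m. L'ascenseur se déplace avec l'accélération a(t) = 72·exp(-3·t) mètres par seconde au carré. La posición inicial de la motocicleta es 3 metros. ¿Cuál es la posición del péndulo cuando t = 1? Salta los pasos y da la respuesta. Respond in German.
x(1) = 65/2.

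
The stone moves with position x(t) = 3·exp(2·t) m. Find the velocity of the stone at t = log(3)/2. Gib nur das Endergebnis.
v(log(3)/2) = 18.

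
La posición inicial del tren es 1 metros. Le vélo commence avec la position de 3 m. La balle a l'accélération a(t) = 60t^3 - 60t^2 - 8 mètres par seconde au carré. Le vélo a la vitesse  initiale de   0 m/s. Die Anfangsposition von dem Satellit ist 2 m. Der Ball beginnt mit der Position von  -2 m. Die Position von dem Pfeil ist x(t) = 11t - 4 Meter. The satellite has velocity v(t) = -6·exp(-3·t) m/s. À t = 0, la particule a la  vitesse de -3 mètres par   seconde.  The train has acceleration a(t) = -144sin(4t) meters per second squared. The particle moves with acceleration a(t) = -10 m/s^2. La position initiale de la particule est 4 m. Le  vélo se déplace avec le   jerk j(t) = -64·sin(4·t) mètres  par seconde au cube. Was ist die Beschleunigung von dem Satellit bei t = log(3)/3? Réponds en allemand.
Um dies zu lösen, müssen wir 1 Ableitung unserer Gleichung für die Geschwindigkeit v(t) = -6·exp(-3·t) nehmen. Die Ableitung von der Geschwindigkeit ergibt die Beschleunigung: a(t) = 18·exp(-3·t). Wir haben die Beschleunigung a(t) = 18·exp(-3·t). Durch Einsetzen von t = log(3)/3: a(log(3)/3) = 6.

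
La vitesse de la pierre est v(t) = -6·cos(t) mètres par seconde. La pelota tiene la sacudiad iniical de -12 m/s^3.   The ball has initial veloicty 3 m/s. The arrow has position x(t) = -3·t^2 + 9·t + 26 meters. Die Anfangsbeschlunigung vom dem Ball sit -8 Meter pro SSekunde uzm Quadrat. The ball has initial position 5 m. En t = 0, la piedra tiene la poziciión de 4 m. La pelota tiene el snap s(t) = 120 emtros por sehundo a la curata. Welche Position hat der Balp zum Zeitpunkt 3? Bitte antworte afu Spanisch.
Para resolver esto, necesitamos tomar 4 integrales de nuestra ecuación del snap s(t) = 120. La integral del snap, con j(0) = -12, da la sacudida: j(t) = 120·t - 12. Integrando la sacudida y usando la condición inicial a(0) = -8, obtenemos a(t) = 60·t^2 - 12·t - 8. La antiderivada de la aceleración es la velocidad. Usando v(0) = 3, obtenemos v(t) = 20·t^3 - 6·t^2 - 8·t + 3. Integrando la velocidad y usando la condición inicial x(0) = 5, obtenemos x(t) = 5·t^4 - 2·t^3 - 4·t^2 + 3·t + 5. Tenemos la posición x(t) = 5·t^4 - 2·t^3 - 4·t^2 + 3·t + 5. Sustituyendo t = 3: x(3) = 329.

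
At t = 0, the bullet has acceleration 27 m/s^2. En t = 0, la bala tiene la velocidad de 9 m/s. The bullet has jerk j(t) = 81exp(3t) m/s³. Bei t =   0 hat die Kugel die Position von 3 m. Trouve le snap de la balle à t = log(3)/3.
Nous devons dériver notre équation du jerk j(t) = 81·exp(3·t) 1 fois. La dérivée du jerk donne le snap: s(t) = 243·exp(3·t). De l'équation du snap s(t) = 243·exp(3·t), nous substituons t = log(3)/3 pour obtenir s = 729.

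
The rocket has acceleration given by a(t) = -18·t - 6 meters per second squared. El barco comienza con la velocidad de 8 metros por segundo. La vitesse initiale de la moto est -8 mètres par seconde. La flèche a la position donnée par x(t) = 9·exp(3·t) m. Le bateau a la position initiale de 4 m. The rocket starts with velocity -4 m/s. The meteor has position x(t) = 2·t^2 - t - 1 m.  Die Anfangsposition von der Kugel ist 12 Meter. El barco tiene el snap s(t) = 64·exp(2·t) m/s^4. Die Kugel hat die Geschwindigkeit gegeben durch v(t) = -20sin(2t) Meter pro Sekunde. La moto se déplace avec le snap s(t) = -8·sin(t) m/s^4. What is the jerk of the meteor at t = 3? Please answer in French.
En partant de la position x(t) = 2·t^2 - t - 1, nous prenons 3 dérivées. La dérivée de la position donne la vitesse: v(t) = 4·t - 1. La dérivée de la vitesse donne l'accélération: a(t) = 4. En dérivant l'accélération, nous obtenons le jerk: j(t) = 0. De l'équation du jerk j(t) = 0, nous substituons t = 3 pour obtenir j = 0.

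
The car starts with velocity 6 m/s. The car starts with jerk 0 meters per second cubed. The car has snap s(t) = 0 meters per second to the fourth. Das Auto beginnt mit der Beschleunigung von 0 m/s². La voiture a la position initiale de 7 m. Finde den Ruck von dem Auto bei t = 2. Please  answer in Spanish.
Debemos encontrar la antiderivada de nuestra ecuación del snap s(t) = 0 1 vez. Tomando ∫s(t)dt y aplicando j(0) = 0, encontramos j(t) = 0. De la ecuación de la sacudida j(t) = 0, sustituimos t = 2 para obtener j = 0.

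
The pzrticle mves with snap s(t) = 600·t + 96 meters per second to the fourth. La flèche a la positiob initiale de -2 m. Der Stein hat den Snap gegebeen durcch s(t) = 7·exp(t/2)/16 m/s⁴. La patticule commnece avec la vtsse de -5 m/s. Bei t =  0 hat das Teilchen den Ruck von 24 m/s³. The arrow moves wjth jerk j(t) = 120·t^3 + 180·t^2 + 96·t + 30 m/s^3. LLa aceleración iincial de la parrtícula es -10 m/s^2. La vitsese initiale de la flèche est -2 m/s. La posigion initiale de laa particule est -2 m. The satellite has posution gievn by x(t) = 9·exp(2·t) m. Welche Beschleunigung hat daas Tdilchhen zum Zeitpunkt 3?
Wir müssen unsere Gleichung für den Snap s(t) = 600·t + 96 2-mal integrieren. Das Integral von dem Snap ist der Ruck. Mit j(0) = 24 erhalten wir j(t) = 300·t^2 + 96·t + 24. Das Integral von dem Ruck, mit a(0) = -10, ergibt die Beschleunigung: a(t) = 100·t^3 + 48·t^2 + 24·t - 10. Mit a(t) = 100·t^3 + 48·t^2 + 24·t - 10 und Einsetzen von t = 3, finden wir a = 3194.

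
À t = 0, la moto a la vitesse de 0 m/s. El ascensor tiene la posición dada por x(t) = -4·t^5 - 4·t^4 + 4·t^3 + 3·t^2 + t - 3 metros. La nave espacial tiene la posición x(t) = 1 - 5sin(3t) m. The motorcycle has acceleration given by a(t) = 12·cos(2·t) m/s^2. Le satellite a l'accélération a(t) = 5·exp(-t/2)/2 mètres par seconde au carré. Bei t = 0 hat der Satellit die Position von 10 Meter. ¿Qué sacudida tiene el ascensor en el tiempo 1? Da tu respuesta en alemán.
Ausgehend von der Position x(t) = -4·t^5 - 4·t^4 + 4·t^3 + 3·t^2 + t - 3, nehmen wir 3 Ableitungen. Mit d/dt von x(t) finden wir v(t) = -20·t^4 - 16·t^3 + 12·t^2 + 6·t + 1. Durch Ableiten von der Geschwindigkeit erhalten wir die Beschleunigung: a(t) = -80·t^3 - 48·t^2 + 24·t + 6. Durch Ableiten von der Beschleunigung erhalten wir den Ruck: j(t) = -240·t^2 - 96·t + 24. Aus der Gleichung für den Ruck j(t) = -240·t^2 - 96·t + 24, setzen wir t = 1 ein und erhalten j = -312.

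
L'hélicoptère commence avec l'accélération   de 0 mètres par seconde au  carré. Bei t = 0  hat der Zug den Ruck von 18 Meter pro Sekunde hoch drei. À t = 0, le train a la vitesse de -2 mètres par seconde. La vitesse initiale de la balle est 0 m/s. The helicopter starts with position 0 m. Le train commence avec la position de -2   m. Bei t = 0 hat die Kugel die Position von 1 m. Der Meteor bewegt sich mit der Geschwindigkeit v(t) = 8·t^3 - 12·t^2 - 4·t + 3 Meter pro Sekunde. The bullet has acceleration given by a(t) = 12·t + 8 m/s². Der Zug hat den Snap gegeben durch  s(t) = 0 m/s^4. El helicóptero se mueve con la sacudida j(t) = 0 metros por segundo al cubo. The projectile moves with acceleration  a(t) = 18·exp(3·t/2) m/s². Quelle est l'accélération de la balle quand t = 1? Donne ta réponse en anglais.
From the given acceleration equation a(t) = 12·t + 8, we substitute t = 1 to get a = 20.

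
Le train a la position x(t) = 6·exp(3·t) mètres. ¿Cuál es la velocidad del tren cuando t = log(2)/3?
Debemos derivar nuestra ecuación de la posición x(t) = 6·exp(3·t) 1 vez. La derivada de la posición da la velocidad: v(t) = 18·exp(3·t). Usando v(t) = 18·exp(3·t) y sustituyendo t = log(2)/3, encontramos v = 36.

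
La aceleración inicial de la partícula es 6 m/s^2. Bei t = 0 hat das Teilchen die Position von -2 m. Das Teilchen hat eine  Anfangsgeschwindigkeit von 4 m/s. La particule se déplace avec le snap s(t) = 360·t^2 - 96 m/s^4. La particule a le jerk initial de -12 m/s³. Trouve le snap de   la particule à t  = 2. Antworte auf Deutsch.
Aus der Gleichung für den Snap s(t) = 360·t^2 - 96, setzen wir t = 2 ein und erhalten s = 1344.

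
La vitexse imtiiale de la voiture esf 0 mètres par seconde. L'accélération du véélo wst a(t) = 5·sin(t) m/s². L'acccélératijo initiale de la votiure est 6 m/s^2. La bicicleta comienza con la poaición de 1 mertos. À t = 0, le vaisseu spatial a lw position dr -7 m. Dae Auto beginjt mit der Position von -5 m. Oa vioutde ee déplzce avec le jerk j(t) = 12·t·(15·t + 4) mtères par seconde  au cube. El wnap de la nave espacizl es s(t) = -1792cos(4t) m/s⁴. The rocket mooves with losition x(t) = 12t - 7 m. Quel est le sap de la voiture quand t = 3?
Nous devons dériver notre équation du jerk j(t) = 12·t·(15·t + 4) 1 fois. En dérivant le jerk, nous obtenons le snap: s(t) = 360·t + 48. Nous avons le snap s(t) = 360·t + 48. En substituant t = 3: s(3) = 1128.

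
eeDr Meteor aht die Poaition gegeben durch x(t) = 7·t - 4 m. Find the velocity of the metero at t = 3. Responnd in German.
Ausgehend von der Position x(t) = 7·t - 4, nehmen wir 1 Ableitung. Die Ableitung von der Position ergibt die Geschwindigkeit: v(t) = 7. Aus der Gleichung für die Geschwindigkeit v(t) = 7, setzen wir t = 3 ein und erhalten v = 7.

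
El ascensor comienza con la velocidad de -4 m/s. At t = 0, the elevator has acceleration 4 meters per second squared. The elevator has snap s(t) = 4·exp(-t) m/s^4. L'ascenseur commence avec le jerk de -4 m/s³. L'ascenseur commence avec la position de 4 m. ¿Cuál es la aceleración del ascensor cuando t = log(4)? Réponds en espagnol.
Necesitamos integrar nuestra ecuación del snap s(t) = 4·exp(-t) 2 veces. Integrando el snap y usando la condición inicial j(0) = -4, obtenemos j(t) = -4·exp(-t). La antiderivada de la sacudida, con a(0) = 4, da la aceleración: a(t) = 4·exp(-t). De la ecuación de la aceleración a(t) = 4·exp(-t), sustituimos t = log(4) para obtener a = 1.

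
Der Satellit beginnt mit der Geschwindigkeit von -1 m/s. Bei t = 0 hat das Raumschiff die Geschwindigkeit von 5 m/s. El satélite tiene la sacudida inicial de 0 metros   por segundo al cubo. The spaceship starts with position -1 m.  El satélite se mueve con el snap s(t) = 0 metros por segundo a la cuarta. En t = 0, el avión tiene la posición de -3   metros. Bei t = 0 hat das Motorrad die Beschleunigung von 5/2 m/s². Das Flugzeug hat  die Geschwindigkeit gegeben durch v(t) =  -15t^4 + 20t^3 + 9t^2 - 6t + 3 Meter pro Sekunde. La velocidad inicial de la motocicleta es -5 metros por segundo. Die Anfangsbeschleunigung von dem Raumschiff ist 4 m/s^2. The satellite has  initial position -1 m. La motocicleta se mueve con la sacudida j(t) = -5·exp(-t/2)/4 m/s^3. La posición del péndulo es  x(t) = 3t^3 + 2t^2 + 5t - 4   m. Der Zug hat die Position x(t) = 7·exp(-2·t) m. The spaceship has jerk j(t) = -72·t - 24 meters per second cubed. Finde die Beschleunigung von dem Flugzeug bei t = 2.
Um dies zu lösen, müssen wir 1 Ableitung unserer Gleichung für die Geschwindigkeit v(t) = -15·t^4 + 20·t^3 + 9·t^2 - 6·t + 3 nehmen. Durch Ableiten von der Geschwindigkeit erhalten wir die Beschleunigung: a(t) = -60·t^3 + 60·t^2 + 18·t - 6. Mit a(t) = -60·t^3 + 60·t^2 + 18·t - 6 und Einsetzen von t = 2, finden wir a = -210.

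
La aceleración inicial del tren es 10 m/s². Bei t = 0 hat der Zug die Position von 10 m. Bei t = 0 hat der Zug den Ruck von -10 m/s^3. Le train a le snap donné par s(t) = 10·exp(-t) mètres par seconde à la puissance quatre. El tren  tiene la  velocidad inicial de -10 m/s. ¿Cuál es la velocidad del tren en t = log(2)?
Necesitamos integrar nuestra ecuación del snap s(t) = 10·exp(-t) 3 veces. Tomando ∫s(t)dt y aplicando j(0) = -10, encontramos j(t) = -10·exp(-t). La integral de la sacudida, con a(0) = 10, da la aceleración: a(t) = 10·exp(-t). La antiderivada de la aceleración, con v(0) = -10, da la velocidad: v(t) = -10·exp(-t). Usando v(t) = -10·exp(-t) y sustituyendo t = log(2), encontramos v = -5.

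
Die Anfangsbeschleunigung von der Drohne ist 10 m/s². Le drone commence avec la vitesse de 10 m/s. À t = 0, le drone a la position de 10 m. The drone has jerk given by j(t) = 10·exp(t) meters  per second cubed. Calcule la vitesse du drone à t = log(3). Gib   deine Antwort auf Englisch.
To find the answer, we compute 2 antiderivatives of j(t) = 10·exp(t). The integral of jerk is acceleration. Using a(0) = 10, we get a(t) = 10·exp(t). Taking ∫a(t)dt and applying v(0) = 10, we find v(t) = 10·exp(t). Using v(t) = 10·exp(t) and substituting t = log(3), we find v = 30.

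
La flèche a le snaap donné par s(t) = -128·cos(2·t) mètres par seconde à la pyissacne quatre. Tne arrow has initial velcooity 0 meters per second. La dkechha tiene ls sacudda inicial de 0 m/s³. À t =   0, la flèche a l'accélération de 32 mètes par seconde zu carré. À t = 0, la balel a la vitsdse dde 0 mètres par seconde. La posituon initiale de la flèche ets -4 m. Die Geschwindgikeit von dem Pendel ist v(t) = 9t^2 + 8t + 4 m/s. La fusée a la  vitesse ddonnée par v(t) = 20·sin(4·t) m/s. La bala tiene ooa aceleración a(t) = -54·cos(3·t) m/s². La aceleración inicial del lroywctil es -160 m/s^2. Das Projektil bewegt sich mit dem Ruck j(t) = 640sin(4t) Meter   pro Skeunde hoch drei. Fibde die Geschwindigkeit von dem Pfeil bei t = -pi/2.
Wir müssen die Stammfunktion unserer Gleichung für den Snap s(t) = -128·cos(2·t) 3-mal finden. Mit ∫s(t)dt und Anwendung von j(0) = 0, finden wir j(t) = -64·sin(2·t). Durch Integration von dem Ruck und Verwendung der Anfangsbedingung a(0) = 32, erhalten wir a(t) = 32·cos(2·t). Das Integral von der Beschleunigung, mit v(0) = 0, ergibt die Geschwindigkeit: v(t) = 16·sin(2·t). Mit v(t) = 16·sin(2·t) und Einsetzen von t = -pi/2, finden wir v = 0.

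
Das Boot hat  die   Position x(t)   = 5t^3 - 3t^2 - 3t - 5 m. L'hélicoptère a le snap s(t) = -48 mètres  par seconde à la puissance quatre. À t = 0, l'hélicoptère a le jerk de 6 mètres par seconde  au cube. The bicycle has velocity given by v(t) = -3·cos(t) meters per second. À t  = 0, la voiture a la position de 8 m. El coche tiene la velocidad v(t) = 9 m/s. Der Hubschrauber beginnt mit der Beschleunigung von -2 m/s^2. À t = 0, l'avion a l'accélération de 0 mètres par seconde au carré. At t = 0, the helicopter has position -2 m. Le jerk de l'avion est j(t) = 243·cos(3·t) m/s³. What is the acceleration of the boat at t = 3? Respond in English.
To solve this, we need to take 2 derivatives of our position equation x(t) = 5·t^3 - 3·t^2 - 3·t - 5. Taking d/dt of x(t), we find v(t) = 15·t^2 - 6·t - 3. Differentiating velocity, we get acceleration: a(t) = 30·t - 6. We have acceleration a(t) = 30·t - 6. Substituting t = 3: a(3) = 84.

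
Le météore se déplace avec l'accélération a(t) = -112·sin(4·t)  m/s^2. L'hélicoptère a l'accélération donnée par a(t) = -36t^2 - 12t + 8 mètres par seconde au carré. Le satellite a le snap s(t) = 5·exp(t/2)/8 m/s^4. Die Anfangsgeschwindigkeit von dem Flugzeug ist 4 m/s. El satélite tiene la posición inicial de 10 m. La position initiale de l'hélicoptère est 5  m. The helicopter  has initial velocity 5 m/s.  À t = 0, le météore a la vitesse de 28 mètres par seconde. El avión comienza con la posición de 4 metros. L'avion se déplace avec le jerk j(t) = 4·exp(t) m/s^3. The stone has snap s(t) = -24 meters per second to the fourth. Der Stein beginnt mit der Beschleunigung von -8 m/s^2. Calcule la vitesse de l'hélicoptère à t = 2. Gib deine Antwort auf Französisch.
En partant de l'accélération a(t) = -36·t^2 - 12·t + 8, nous prenons 1 primitive. La primitive de l'accélération est la vitesse. En utilisant v(0) = 5, nous obtenons v(t) = -12·t^3 - 6·t^2 + 8·t + 5. En utilisant v(t) = -12·t^3 - 6·t^2 + 8·t + 5 et en substituant t = 2, nous trouvons v = -99.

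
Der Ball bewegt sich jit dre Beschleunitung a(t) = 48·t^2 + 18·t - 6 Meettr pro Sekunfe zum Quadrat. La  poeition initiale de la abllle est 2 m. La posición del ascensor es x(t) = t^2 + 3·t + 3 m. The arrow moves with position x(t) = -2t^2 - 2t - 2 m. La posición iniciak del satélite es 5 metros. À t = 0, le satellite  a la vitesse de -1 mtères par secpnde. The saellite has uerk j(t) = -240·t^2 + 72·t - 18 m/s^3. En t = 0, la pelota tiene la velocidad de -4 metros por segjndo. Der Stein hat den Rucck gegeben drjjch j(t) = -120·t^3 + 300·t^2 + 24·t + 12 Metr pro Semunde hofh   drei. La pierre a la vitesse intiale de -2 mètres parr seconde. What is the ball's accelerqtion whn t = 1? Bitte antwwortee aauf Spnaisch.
De la ecuación de la aceleración a(t) = 48·t^2 + 18·t - 6, sustituimos t = 1 para obtener a = 60.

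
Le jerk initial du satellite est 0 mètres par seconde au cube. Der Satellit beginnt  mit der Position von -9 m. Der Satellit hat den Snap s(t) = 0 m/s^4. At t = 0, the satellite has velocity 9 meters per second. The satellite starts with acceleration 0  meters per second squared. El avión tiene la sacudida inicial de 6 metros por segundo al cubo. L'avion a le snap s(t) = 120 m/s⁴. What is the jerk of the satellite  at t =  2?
To solve this, we need to take 1 antiderivative of our snap equation s(t) = 0. Taking ∫s(t)dt and applying j(0) = 0, we find j(t) = 0. Using j(t) = 0 and substituting t = 2, we find j = 0.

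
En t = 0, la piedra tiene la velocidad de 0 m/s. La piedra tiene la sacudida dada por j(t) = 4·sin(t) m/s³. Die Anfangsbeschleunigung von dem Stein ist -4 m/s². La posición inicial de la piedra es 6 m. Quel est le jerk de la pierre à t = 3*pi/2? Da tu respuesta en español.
De la ecuación de la sacudida j(t) = 4·sin(t), sustituimos t = 3*pi/2 para obtener j = -4.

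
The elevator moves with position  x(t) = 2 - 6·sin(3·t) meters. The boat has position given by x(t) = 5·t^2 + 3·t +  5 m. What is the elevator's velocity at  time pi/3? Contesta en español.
Partiendo de la posición x(t) = 2 - 6·sin(3·t), tomamos 1 derivada. La derivada de la posición da la velocidad: v(t) = -18·cos(3·t). Usando v(t) = -18·cos(3·t) y sustituyendo t = pi/3, encontramos v = 18.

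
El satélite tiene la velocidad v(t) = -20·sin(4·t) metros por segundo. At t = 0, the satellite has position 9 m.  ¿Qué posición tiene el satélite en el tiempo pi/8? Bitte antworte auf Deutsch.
Wir müssen unsere Gleichung für die Geschwindigkeit v(t) = -20·sin(4·t) 1-mal integrieren. Die Stammfunktion von der Geschwindigkeit ist die Position. Mit x(0) = 9 erhalten wir x(t) = 5·cos(4·t) + 4. Mit x(t) = 5·cos(4·t) + 4 und Einsetzen von t = pi/8, finden wir x = 4.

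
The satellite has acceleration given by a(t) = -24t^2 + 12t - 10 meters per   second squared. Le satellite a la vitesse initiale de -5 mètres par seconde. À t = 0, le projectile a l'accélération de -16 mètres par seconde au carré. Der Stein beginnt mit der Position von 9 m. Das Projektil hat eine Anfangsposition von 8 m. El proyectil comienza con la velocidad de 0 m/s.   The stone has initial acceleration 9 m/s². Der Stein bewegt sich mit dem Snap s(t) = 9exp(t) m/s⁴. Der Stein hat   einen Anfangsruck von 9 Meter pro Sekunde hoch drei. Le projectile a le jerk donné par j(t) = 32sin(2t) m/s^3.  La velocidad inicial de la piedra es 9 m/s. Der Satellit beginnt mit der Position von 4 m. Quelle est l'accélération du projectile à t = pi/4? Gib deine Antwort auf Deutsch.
Ausgehend von dem Ruck j(t) = 32·sin(2·t), nehmen wir 1 Stammfunktion. Durch Integration von dem Ruck und Verwendung der Anfangsbedingung a(0) = -16, erhalten wir a(t) = -16·cos(2·t). Wir haben die Beschleunigung a(t) = -16·cos(2·t). Durch Einsetzen von t = pi/4: a(pi/4) = 0.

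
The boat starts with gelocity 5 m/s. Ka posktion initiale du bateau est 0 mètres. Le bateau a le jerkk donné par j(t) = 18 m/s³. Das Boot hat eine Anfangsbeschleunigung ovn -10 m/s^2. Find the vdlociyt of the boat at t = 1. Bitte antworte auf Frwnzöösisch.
Nous devons trouver la primitive de notre équation du jerk j(t) = 18 2 fois. En prenant ∫j(t)dt et en appliquant a(0) = -10, nous trouvons a(t) = 18·t - 10. En intégrant l'accélération et en utilisant la condition initiale v(0) = 5, nous obtenons v(t) = 9·t^2 - 10·t + 5. De l'équation de la vitesse v(t) = 9·t^2 - 10·t + 5, nous substituons t = 1 pour obtenir v = 4.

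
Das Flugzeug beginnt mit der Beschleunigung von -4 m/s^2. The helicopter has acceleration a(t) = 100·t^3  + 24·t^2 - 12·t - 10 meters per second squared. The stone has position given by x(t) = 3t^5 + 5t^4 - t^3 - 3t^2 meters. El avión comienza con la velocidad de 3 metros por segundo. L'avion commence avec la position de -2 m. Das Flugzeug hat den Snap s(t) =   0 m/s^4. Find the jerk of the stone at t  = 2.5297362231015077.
We must differentiate our position equation x(t) = 3·t^5 + 5·t^4 - t^3 - 3·t^2 3 times. The derivative of position gives velocity: v(t) = 15·t^4 + 20·t^3 - 3·t^2 - 6·t. Differentiating velocity, we get acceleration: a(t) = 60·t^3 + 60·t^2 - 6·t - 6. The derivative of acceleration gives jerk: j(t) = 180·t^2 + 120·t - 6. Using j(t) = 180·t^2 + 120·t - 6 and substituting t = 2.5297362231015077, we find j = 1449.49011129712.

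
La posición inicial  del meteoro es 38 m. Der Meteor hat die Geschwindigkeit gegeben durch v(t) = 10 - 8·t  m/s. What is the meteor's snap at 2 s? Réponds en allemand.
Ausgehend von der Geschwindigkeit v(t) = 10 - 8·t, nehmen wir 3 Ableitungen. Die Ableitung von der Geschwindigkeit ergibt die Beschleunigung: a(t) = -8. Mit d/dt von a(t) finden wir j(t) = 0. Die Ableitung von dem Ruck ergibt den Snap: s(t) = 0. Mit s(t) = 0 und Einsetzen von t = 2, finden wir s = 0.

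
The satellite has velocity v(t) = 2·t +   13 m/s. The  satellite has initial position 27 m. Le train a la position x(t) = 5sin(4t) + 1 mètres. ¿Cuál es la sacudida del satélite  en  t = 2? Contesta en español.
Para resolver esto, necesitamos tomar 2 derivadas de nuestra ecuación de la velocidad v(t) = 2·t + 13. Derivando la velocidad, obtenemos la aceleración: a(t) = 2. Derivando la aceleración, obtenemos la sacudida: j(t) = 0. Usando j(t) = 0 y sustituyendo t = 2, encontramos j = 0.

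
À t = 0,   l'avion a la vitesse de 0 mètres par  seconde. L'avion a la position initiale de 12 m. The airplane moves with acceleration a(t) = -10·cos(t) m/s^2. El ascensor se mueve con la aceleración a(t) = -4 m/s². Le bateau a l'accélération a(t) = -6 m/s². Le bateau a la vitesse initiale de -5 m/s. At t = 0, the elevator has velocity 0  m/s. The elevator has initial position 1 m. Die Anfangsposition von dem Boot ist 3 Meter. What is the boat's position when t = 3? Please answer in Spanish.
Para resolver esto, necesitamos tomar 2 integrales de nuestra ecuación de la aceleración a(t) = -6. La integral de la aceleración es la velocidad. Usando v(0) = -5, obtenemos v(t) = -6·t - 5. La integral de la velocidad, con x(0) = 3, da la posición: x(t) = -3·t^2 - 5·t + 3. Usando x(t) = -3·t^2 - 5·t + 3 y sustituyendo t = 3, encontramos x = -39.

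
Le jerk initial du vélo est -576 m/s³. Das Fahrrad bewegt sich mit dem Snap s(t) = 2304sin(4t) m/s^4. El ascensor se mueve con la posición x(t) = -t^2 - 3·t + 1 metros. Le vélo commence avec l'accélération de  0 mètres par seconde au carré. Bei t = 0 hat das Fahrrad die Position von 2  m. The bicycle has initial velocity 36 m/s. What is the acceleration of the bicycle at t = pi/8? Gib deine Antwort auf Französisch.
En partant du snap s(t) = 2304·sin(4·t), nous prenons 2 primitives. En prenant ∫s(t)dt et en appliquant j(0) = -576, nous trouvons j(t) = -576·cos(4·t). L'intégrale du jerk est l'accélération. En utilisant a(0) = 0, nous obtenons a(t) = -144·sin(4·t). De l'équation de l'accélération a(t) = -144·sin(4·t), nous substituons t = pi/8 pour obtenir a = -144.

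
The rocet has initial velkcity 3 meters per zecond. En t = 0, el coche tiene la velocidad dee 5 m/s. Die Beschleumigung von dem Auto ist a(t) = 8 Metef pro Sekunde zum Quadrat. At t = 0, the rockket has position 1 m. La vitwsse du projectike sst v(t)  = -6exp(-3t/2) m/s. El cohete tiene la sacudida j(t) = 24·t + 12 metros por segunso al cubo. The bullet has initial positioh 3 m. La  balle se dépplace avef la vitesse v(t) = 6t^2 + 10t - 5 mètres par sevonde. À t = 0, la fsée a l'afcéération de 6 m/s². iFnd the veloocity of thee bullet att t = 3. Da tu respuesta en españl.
De la ecuación de la velocidad v(t) = 6·t^2 + 10·t - 5, sustituimos t = 3 para obtener v = 79.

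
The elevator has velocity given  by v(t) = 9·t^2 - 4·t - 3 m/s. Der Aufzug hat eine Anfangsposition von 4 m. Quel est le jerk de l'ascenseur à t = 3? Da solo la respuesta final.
j(3) = 18.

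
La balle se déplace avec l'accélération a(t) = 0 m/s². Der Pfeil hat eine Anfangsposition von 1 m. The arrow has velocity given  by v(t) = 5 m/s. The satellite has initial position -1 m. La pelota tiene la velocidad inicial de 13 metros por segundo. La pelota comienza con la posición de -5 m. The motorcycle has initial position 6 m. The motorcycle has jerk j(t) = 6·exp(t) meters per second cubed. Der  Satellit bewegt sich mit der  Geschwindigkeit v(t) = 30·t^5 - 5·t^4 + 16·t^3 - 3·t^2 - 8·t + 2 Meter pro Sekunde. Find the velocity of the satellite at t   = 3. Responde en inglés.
Using v(t) = 30·t^5 - 5·t^4 + 16·t^3 - 3·t^2 - 8·t + 2 and substituting t = 3, we find v = 7268.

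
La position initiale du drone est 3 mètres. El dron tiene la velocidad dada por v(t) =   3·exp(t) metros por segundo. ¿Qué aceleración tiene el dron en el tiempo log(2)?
Partiendo de la velocidad v(t) = 3·exp(t), tomamos 1 derivada. Tomando d/dt de v(t), encontramos a(t) = 3·exp(t). Tenemos la aceleración a(t) = 3·exp(t). Sustituyendo t = log(2): a(log(2)) = 6.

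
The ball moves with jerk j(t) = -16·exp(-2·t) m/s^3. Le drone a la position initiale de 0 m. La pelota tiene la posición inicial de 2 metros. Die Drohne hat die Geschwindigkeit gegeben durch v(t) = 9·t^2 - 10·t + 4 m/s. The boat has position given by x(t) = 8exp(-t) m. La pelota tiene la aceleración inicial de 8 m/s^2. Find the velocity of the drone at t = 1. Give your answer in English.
We have velocity v(t) = 9·t^2 - 10·t + 4. Substituting t = 1: v(1) = 3.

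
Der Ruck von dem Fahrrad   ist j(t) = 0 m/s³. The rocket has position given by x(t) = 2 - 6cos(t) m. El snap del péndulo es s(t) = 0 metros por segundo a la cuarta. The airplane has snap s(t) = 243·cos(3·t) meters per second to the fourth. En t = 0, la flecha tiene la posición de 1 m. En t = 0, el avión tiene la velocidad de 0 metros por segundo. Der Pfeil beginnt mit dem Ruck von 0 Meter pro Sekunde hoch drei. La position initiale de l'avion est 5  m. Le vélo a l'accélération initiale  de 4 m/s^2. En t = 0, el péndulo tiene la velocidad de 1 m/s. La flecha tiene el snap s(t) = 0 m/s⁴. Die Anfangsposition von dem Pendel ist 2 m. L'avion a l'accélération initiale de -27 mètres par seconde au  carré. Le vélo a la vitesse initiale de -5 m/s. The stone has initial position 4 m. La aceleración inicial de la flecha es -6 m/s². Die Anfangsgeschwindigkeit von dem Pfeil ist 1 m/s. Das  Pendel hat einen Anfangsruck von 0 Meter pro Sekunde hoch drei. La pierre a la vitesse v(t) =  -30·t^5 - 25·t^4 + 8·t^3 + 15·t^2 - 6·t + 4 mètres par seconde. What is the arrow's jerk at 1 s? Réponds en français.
Nous devons intégrer notre équation du snap s(t) = 0 1 fois. L'intégrale du snap est le jerk. En utilisant j(0) = 0, nous obtenons j(t) = 0. Nous avons le jerk j(t) = 0. En substituant t = 1: j(1) = 0.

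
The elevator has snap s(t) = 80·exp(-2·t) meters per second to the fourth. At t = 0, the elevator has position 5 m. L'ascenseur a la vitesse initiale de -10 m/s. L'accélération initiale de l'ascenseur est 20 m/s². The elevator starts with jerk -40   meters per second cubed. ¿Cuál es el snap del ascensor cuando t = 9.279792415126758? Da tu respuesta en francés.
En utilisant s(t) = 80·exp(-2·t) et en substituant t = 9.279792415126758, nous trouvons s = 6.96249199400188E-7.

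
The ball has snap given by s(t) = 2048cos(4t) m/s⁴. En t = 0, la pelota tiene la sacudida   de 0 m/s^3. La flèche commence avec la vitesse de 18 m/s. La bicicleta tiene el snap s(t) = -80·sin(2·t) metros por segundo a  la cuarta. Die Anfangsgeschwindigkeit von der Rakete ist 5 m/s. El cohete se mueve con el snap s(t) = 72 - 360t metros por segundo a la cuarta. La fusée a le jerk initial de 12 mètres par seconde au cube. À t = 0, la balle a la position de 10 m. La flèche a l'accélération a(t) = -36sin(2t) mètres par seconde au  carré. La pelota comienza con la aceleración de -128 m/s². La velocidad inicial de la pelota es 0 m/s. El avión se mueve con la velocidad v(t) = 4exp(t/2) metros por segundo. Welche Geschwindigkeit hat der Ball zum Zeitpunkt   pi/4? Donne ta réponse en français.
Nous devons trouver l'intégrale de notre équation du snap s(t) = 2048·cos(4·t) 3 fois. En intégrant le snap et en utilisant la condition initiale j(0) = 0, nous obtenons j(t) = 512·sin(4·t). L'intégrale du jerk est l'accélération. En utilisant a(0) = -128, nous obtenons a(t) = -128·cos(4·t). L'intégrale de l'accélération est la vitesse. En utilisant v(0) = 0, nous obtenons v(t) = -32·sin(4·t). Nous avons la vitesse v(t) = -32·sin(4·t). En substituant t = pi/4: v(pi/4) = 0.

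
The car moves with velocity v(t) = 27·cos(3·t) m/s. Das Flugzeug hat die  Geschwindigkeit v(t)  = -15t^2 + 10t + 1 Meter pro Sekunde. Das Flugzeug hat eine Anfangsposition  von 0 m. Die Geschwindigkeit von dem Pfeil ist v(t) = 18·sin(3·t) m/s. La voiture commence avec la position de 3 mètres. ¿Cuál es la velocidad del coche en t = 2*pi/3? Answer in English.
From the given velocity equation v(t) = 27·cos(3·t), we substitute t = 2*pi/3 to get v = 27.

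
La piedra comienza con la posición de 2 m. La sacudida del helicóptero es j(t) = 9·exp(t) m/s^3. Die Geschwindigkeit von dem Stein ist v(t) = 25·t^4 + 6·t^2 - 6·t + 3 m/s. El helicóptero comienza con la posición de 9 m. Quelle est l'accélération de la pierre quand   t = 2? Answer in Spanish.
Debemos derivar nuestra ecuación de la velocidad v(t) = 25·t^4 + 6·t^2 - 6·t + 3 1 vez. La derivada de la velocidad da la aceleración: a(t) = 100·t^3 + 12·t - 6. De la ecuación de la aceleración a(t) = 100·t^3 + 12·t - 6, sustituimos t = 2 para obtener a = 818.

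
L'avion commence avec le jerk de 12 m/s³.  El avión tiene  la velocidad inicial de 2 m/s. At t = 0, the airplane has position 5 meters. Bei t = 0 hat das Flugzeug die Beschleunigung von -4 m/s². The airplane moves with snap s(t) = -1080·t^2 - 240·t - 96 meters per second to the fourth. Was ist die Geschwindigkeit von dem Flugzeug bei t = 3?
Ausgehend von dem Snap s(t) = -1080·t^2 - 240·t - 96, nehmen wir 3 Integrale. Die Stammfunktion von dem Snap ist der Ruck. Mit j(0) = 12 erhalten wir j(t) = -360·t^3 - 120·t^2 - 96·t + 12. Das Integral von dem Ruck, mit a(0) = -4, ergibt die Beschleunigung: a(t) = -90·t^4 - 40·t^3 - 48·t^2 + 12·t - 4. Das Integral von der Beschleunigung, mit v(0) = 2, ergibt die Geschwindigkeit: v(t) = -18·t^5 - 10·t^4 - 16·t^3 + 6·t^2 - 4·t + 2. Aus der Gleichung für die Geschwindigkeit v(t) = -18·t^5 - 10·t^4 - 16·t^3 + 6·t^2 - 4·t + 2, setzen wir t = 3 ein und erhalten v = -5572.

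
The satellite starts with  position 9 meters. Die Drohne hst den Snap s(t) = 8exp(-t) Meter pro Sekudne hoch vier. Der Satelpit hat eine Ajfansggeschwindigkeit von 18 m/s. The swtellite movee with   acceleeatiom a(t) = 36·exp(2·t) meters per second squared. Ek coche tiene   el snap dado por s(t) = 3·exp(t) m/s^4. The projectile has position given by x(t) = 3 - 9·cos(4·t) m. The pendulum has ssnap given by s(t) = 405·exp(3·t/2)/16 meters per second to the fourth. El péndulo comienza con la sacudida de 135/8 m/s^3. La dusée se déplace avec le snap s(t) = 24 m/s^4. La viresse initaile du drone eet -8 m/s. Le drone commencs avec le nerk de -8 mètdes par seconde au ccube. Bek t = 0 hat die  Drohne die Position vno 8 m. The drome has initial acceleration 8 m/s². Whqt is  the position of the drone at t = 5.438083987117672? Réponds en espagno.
Partiendo del snap s(t) = 8·exp(-t), tomamos 4 integrales. Integrando el snap y usando la condición inicial j(0) = -8, obtenemos j(t) = -8·exp(-t). Tomando ∫j(t)dt y aplicando a(0) = 8, encontramos a(t) = 8·exp(-t). Integrando la aceleración y usando la condición inicial v(0) = -8, obtenemos v(t) = -8·exp(-t). Integrando la velocidad y usando la condición inicial x(0) = 8, obtenemos x(t) = 8·exp(-t). De la ecuación de la posición x(t) = 8·exp(-t), sustituimos t = 5.438083987117672 para obtener x = 0.0347824459762249.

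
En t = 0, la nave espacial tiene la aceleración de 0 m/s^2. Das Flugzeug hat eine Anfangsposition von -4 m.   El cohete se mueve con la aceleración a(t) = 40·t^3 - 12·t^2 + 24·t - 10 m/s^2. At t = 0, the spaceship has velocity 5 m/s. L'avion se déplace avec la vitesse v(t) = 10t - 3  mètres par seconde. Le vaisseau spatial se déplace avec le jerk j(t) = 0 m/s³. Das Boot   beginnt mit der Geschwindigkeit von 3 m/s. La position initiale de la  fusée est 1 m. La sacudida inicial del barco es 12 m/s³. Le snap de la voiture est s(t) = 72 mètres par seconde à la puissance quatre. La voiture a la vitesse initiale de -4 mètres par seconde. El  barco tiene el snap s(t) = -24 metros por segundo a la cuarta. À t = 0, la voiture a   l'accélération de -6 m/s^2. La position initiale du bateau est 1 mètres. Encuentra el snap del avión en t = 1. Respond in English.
Starting from velocity v(t) = 10·t - 3, we take 3 derivatives. Differentiating velocity, we get acceleration: a(t) = 10. Taking d/dt of a(t), we find j(t) = 0. Differentiating jerk, we get snap: s(t) = 0. Using s(t) = 0 and substituting t = 1, we find s = 0.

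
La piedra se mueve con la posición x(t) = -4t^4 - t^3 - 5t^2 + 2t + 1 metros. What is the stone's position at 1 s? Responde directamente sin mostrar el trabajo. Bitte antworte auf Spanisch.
La posición en t = 1 es x = -7.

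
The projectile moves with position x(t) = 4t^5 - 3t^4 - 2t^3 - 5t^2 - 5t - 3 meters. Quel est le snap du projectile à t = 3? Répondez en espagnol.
Partiendo de la posición x(t) = 4·t^5 - 3·t^4 - 2·t^3 - 5·t^2 - 5·t - 3, tomamos 4 derivadas. Derivando la posición, obtenemos la velocidad: v(t) = 20·t^4 - 12·t^3 - 6·t^2 - 10·t - 5. Derivando la velocidad, obtenemos la aceleración: a(t) = 80·t^3 - 36·t^2 - 12·t - 10. Derivando la aceleración, obtenemos la sacudida: j(t) = 240·t^2 - 72·t - 12. La derivada de la sacudida da el snap: s(t) = 480·t - 72. De la ecuación del snap s(t) = 480·t - 72, sustituimos t = 3 para obtener s = 1368.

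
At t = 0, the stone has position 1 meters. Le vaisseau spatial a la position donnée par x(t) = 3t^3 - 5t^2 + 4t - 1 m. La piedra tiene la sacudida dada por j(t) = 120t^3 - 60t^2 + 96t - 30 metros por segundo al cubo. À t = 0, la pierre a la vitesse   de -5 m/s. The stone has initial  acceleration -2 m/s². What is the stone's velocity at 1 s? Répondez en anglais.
To solve this, we need to take 2 antiderivatives of our jerk equation j(t) = 120·t^3 - 60·t^2 + 96·t - 30. The integral of jerk, with a(0) = -2, gives acceleration: a(t) = 30·t^4 - 20·t^3 + 48·t^2 - 30·t - 2. Integrating acceleration and using the initial condition v(0) = -5, we get v(t) = 6·t^5 - 5·t^4 + 16·t^3 - 15·t^2 - 2·t - 5. Using v(t) = 6·t^5 - 5·t^4 + 16·t^3 - 15·t^2 - 2·t - 5 and substituting t = 1, we find v = -5.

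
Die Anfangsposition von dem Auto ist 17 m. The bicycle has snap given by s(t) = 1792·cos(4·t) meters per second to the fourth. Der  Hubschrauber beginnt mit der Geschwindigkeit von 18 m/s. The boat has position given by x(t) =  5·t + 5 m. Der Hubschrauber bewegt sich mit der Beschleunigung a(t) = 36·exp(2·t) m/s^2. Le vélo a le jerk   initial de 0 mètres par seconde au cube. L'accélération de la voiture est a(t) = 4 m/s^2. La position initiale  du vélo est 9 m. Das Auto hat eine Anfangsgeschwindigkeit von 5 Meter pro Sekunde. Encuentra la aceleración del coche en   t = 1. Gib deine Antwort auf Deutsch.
Mit a(t) = 4 und Einsetzen von t = 1, finden wir a = 4.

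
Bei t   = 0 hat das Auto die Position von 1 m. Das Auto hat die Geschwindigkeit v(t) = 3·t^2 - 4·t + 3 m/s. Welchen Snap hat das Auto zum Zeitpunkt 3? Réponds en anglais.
Starting from velocity v(t) = 3·t^2 - 4·t + 3, we take 3 derivatives. The derivative of velocity gives acceleration: a(t) = 6·t - 4. Differentiating acceleration, we get jerk: j(t) = 6. Differentiating jerk, we get snap: s(t) = 0. We have snap s(t) = 0. Substituting t = 3: s(3) = 0.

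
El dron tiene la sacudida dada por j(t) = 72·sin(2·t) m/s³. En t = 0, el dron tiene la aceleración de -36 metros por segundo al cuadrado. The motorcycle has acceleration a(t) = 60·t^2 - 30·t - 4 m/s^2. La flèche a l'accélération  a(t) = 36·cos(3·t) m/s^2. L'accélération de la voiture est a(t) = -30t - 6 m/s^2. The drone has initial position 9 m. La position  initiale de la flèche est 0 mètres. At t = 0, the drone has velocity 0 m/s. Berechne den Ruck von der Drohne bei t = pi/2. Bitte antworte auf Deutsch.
Mit j(t) = 72·sin(2·t) und Einsetzen von t = pi/2, finden wir j = 0.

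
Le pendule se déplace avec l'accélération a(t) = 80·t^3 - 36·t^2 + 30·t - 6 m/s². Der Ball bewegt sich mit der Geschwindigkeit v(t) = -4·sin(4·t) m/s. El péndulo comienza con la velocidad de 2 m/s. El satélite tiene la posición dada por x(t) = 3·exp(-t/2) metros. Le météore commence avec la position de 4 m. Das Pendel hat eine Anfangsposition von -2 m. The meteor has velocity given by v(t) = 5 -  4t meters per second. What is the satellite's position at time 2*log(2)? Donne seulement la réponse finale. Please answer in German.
x(2*log(2)) = 3/2.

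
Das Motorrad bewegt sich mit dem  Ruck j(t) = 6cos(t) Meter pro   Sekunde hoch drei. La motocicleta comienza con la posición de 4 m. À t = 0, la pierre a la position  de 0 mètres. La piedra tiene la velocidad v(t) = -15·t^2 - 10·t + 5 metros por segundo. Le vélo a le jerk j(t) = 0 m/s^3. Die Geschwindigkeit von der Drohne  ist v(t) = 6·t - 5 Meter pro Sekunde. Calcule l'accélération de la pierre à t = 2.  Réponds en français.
Nous devons dériver notre équation de la vitesse v(t) = -15·t^2 - 10·t + 5 1 fois. La dérivée de la vitesse donne l'accélération: a(t) = -30·t - 10. En utilisant a(t) = -30·t - 10 et en substituant t = 2, nous trouvons a = -70.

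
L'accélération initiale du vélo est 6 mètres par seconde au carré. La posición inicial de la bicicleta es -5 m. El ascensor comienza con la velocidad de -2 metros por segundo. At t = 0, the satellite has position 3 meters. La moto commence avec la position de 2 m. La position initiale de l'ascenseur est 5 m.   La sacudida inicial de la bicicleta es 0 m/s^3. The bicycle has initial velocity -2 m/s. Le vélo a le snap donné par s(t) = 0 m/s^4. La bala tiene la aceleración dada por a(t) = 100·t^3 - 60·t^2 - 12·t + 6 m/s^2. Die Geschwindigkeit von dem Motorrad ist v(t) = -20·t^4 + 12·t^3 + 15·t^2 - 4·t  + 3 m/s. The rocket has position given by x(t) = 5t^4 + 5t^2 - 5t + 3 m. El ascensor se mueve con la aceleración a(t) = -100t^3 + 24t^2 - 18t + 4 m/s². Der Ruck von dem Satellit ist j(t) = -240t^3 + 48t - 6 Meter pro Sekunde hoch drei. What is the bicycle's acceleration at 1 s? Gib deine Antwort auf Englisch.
We must find the integral of our snap equation s(t) = 0 2 times. Integrating snap and using the initial condition j(0) = 0, we get j(t) = 0. The integral of jerk, with a(0) = 6, gives acceleration: a(t) = 6. From the given acceleration equation a(t) = 6, we substitute t = 1 to get a = 6.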